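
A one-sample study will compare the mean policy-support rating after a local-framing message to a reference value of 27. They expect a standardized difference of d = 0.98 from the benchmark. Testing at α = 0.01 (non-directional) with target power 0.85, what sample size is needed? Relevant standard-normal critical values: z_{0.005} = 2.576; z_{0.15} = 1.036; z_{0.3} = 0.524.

n = 14

For a one-sample test: n = ((z_{α/2} + z_β) / d)².
z_{α/2} + z_β = 2.576 + 1.036 = 3.612.
n = (3.612 / 0.98)² = 3.686² = 13.58.
Round up.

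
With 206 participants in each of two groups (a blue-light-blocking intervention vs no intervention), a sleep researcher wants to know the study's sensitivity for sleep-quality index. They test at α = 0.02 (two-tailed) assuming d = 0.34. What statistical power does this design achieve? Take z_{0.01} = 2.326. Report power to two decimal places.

For two equal groups, power = Φ(d·√(n/2) − z_{α/2}).
d·√(n/2) = 0.34 × √(206/2) = 0.34 × 10.149 = 3.451.
z_β = 3.451 − 2.326 = 1.125.
Power = Φ(1.125) = 0.870.

power ≈ 0.87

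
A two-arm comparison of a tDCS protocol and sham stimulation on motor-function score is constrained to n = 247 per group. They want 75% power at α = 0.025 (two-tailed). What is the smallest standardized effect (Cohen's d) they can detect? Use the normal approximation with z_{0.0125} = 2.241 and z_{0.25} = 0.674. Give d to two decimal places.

d_min ≈ 0.26

For two independent groups of n = 247 each: d_min = (z_{α/2} + z_β)·√(2/n).
z-sum = 2.241 + 0.674 = 2.915.
d_min = 2.915 × √(2/247) = 2.915 × 0.0900 = 0.262.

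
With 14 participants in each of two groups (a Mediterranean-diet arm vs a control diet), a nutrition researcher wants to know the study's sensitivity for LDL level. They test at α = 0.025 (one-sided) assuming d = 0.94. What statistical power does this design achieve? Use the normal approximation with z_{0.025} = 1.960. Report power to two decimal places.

power ≈ 0.70

For two equal groups, power = Φ(d·√(n/2) − z_{α}).
d·√(n/2) = 0.94 × √(14/2) = 0.94 × 2.646 = 2.487.
z_β = 2.487 − 1.960 = 0.527.
Power = Φ(0.527) = 0.701.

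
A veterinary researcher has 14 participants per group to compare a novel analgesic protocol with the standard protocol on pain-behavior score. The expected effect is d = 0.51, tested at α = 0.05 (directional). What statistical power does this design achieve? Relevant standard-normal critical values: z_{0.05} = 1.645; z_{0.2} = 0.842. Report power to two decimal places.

power ≈ 0.38

For two equal groups, power = Φ(d·√(n/2) − z_{α}).
d·√(n/2) = 0.51 × √(14/2) = 0.51 × 2.646 = 1.349.
z_β = 1.349 − 1.645 = -0.296.
Power = Φ(-0.296) = 0.384.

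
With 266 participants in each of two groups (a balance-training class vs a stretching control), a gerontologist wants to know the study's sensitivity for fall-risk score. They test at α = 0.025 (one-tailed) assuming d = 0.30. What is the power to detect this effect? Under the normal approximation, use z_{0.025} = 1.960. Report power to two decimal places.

For two equal groups, power = Φ(d·√(n/2) − z_{α}).
d·√(n/2) = 0.30 × √(266/2) = 0.30 × 11.533 = 3.460.
z_β = 3.460 − 1.960 = 1.500.
Power = Φ(1.500) = 0.933.

power ≈ 0.93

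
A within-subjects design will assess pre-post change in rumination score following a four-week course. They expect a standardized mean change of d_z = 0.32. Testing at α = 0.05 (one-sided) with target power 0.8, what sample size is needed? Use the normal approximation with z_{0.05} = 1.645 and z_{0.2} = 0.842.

n = 61 pairs

For a paired (one-sample on differences) test: n = ((z_{α} + z_β) / d)².
z_{α} + z_β = 1.645 + 0.842 = 2.487.
n = (2.487 / 0.32)² = 7.772² = 60.40.
Round up.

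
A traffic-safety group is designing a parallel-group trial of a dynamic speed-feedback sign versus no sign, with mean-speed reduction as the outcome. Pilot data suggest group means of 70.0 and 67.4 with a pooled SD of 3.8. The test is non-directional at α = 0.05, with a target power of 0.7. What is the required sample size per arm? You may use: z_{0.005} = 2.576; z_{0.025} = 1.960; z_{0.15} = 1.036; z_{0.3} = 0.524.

n = 27 per group

Cohen's d = |M₁ − M₂| / SD_pooled = |70.0 − 67.4| / 3.8 = 2.6 / 3.8 = 0.684.
For two independent groups with equal n: n = 2·((z_{α/2} + z_β) / d)².
z_{α/2} + z_β = 1.960 + 0.524 = 2.484.
n = 2 × (2.484 / 0.684)² = 2 × 3.632² = 2 × 13.19 = 26.4.
Round up to the next whole participant.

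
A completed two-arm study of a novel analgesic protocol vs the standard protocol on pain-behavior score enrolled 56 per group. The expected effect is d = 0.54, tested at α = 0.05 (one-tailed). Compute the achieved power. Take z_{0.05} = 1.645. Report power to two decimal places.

For two equal groups, power = Φ(d·√(n/2) − z_{α}).
d·√(n/2) = 0.54 × √(56/2) = 0.54 × 5.292 = 2.857.
z_β = 2.857 − 1.645 = 1.212.
Power = Φ(1.212) = 0.887.

power ≈ 0.89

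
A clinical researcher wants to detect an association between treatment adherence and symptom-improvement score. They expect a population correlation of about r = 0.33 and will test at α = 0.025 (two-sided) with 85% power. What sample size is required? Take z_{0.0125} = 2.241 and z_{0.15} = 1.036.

n = 95

Fisher's z: C = ½·ln((1+r)/(1−r)) = ½·ln(1.9851) = 0.3428.
n = ((z_{α/2} + z_β)/C)² + 3.
(2.241 + 1.036) / 0.3428 = 3.277 / 0.3428 = 9.560.
n = 9.560² + 3 = 91.38 + 3 = 94.4.
Round up.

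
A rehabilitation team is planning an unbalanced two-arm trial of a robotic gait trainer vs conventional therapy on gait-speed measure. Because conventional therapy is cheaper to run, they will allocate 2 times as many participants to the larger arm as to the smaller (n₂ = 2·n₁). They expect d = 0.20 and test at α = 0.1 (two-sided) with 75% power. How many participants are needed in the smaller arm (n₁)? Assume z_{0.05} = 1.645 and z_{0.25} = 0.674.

n₁ = 202

With allocation ratio k = n₂/n₁ = 2, Var(x̄₁−x̄₂) = σ²(1/n₁ + 1/(k·n₁)) = σ²·(k+1)/(k·n₁).
So n₁ = (1 + 1/k)·((z_{α/2} + z_β)/d)² = 1.500 × (2.319/0.20)².
n₁ = 1.500 × 134.44 = 201.7.
Round up: n₁ = 202, giving n₂ = 2 × 202 = 404.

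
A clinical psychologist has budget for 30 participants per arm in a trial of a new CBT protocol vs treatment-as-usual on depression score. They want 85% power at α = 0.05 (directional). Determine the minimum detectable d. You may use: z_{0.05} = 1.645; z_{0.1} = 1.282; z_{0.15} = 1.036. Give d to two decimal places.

For two independent groups of n = 30 each: d_min = (z_{α} + z_β)·√(2/n).
z-sum = 1.645 + 1.036 = 2.681.
d_min = 2.681 × √(2/30) = 2.681 × 0.2582 = 0.692.

d_min ≈ 0.69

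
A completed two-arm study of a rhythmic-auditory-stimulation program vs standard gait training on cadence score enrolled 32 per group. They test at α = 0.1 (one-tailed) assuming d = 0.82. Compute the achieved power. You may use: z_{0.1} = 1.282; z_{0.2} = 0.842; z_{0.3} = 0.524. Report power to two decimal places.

power ≈ 0.98

For two equal groups, power = Φ(d·√(n/2) − z_{α}).
d·√(n/2) = 0.82 × √(32/2) = 0.82 × 4.000 = 3.280.
z_β = 3.280 − 1.282 = 1.998.
Power = Φ(1.998) = 0.977.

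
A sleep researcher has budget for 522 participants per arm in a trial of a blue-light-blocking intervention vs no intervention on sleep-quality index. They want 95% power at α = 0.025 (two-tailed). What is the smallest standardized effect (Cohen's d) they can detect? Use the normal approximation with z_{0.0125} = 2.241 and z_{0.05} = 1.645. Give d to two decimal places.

For two independent groups of n = 522 each: d_min = (z_{α/2} + z_β)·√(2/n).
z-sum = 2.241 + 1.645 = 3.886.
d_min = 3.886 × √(2/522) = 3.886 × 0.0619 = 0.241.

d_min ≈ 0.24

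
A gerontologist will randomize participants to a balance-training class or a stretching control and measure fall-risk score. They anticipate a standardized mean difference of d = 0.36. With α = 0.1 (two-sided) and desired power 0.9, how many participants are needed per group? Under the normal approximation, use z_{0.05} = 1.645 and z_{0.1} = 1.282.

For two independent groups with equal n: n = 2·((z_{α/2} + z_β) / d)².
z_{α/2} + z_β = 1.645 + 1.282 = 2.927.
n = 2 × (2.927 / 0.36)² = 2 × 8.131² = 2 × 66.11 = 132.2.
Round up to the next whole participant.

n = 133 per group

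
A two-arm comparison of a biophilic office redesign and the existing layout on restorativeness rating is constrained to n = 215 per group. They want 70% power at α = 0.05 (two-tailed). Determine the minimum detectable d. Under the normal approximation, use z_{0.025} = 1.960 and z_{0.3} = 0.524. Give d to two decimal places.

d_min ≈ 0.24

For two independent groups of n = 215 each: d_min = (z_{α/2} + z_β)·√(2/n).
z-sum = 1.960 + 0.524 = 2.484.
d_min = 2.484 × √(2/215) = 2.484 × 0.0964 = 0.240.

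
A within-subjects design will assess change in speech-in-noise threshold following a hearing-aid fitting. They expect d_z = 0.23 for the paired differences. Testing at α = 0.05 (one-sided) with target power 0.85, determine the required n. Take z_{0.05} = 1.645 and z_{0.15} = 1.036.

n = 136 pairs

For a paired (one-sample on differences) test: n = ((z_{α} + z_β) / d)².
z_{α} + z_β = 1.645 + 1.036 = 2.681.
n = (2.681 / 0.23)² = 11.657² = 135.87.
Round up.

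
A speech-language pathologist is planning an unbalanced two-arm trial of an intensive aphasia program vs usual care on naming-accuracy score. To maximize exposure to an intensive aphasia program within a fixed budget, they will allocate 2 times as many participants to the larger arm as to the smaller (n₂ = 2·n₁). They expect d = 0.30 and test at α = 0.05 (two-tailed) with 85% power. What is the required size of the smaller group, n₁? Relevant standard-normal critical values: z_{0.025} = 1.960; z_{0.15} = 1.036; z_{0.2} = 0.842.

n₁ = 150

With allocation ratio k = n₂/n₁ = 2, Var(x̄₁−x̄₂) = σ²(1/n₁ + 1/(k·n₁)) = σ²·(k+1)/(k·n₁).
So n₁ = (1 + 1/k)·((z_{α/2} + z_β)/d)² = 1.500 × (2.996/0.30)².
n₁ = 1.500 × 99.73 = 149.6.
Round up: n₁ = 150, giving n₂ = 2 × 150 = 300.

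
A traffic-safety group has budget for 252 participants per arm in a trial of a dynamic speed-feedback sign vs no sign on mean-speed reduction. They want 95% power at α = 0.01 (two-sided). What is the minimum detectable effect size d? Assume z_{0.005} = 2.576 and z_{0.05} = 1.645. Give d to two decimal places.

d_min ≈ 0.38

For two independent groups of n = 252 each: d_min = (z_{α/2} + z_β)·√(2/n).
z-sum = 2.576 + 1.645 = 4.221.
d_min = 4.221 × √(2/252) = 4.221 × 0.0891 = 0.376.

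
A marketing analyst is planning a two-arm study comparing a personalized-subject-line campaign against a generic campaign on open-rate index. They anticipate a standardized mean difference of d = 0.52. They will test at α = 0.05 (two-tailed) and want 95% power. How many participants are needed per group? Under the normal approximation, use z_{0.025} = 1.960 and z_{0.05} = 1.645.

n = 97 per group

For two independent groups with equal n: n = 2·((z_{α/2} + z_β) / d)².
z_{α/2} + z_β = 1.960 + 1.645 = 3.605.
n = 2 × (3.605 / 0.52)² = 2 × 6.933² = 2 × 48.06 = 96.1.
Round up to the next whole participant.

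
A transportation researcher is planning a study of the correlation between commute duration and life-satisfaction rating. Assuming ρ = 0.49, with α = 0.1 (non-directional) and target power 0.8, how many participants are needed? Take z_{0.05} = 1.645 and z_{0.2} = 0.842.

n = 25

Fisher's z: C = ½·ln((1+r)/(1−r)) = ½·ln(2.9216) = 0.5361.
n = ((z_{α/2} + z_β)/C)² + 3.
(1.645 + 0.842) / 0.5361 = 2.487 / 0.5361 = 4.639.
n = 4.639² + 3 = 21.52 + 3 = 24.5.
Round up.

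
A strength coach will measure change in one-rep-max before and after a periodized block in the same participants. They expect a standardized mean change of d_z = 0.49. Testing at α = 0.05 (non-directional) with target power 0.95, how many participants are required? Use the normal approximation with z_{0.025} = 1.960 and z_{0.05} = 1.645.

n = 55 pairs

For a paired (one-sample on differences) test: n = ((z_{α/2} + z_β) / d)².
z_{α/2} + z_β = 1.960 + 1.645 = 3.605.
n = (3.605 / 0.49)² = 7.357² = 54.13.
Round up.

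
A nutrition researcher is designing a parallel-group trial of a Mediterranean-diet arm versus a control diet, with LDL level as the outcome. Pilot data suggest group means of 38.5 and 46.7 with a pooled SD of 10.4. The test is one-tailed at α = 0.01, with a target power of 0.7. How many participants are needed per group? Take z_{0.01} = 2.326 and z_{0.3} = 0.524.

Cohen's d = |M₁ − M₂| / SD_pooled = |38.5 − 46.7| / 10.4 = 8.2 / 10.4 = 0.788.
For two independent groups with equal n: n = 2·((z_{α} + z_β) / d)².
z_{α} + z_β = 2.326 + 0.524 = 2.850.
n = 2 × (2.850 / 0.788)² = 2 × 3.617² = 2 × 13.08 = 26.2.
Round up to the next whole participant.

n = 27 per group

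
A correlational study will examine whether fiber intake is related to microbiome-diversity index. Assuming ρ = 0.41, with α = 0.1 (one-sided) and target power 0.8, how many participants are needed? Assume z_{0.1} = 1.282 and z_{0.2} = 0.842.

n = 27

Fisher's z: C = ½·ln((1+r)/(1−r)) = ½·ln(2.3898) = 0.4356.
n = ((z_{α} + z_β)/C)² + 3.
(1.282 + 0.842) / 0.4356 = 2.124 / 0.4356 = 4.876.
n = 4.876² + 3 = 23.78 + 3 = 26.8.
Round up.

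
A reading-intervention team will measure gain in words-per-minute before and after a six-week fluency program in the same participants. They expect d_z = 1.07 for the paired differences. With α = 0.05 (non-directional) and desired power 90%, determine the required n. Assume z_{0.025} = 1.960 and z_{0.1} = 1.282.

n = 10 pairs

For a paired (one-sample on differences) test: n = ((z_{α/2} + z_β) / d)².
z_{α/2} + z_β = 1.960 + 1.282 = 3.242.
n = (3.242 / 1.07)² = 3.030² = 9.18.
Round up.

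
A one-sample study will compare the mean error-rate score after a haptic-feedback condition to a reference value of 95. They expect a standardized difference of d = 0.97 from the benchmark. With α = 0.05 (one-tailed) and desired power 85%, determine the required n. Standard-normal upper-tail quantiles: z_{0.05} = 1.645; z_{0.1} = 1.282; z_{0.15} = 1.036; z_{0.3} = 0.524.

For a one-sample test: n = ((z_{α} + z_β) / d)².
z_{α} + z_β = 1.645 + 1.036 = 2.681.
n = (2.681 / 0.97)² = 2.764² = 7.64.
Round up.

n = 8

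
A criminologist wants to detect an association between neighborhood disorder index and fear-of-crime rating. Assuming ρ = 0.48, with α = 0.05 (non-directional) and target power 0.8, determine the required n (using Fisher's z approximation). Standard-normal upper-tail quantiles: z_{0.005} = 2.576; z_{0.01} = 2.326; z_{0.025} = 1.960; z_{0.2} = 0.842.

Fisher's z: C = ½·ln((1+r)/(1−r)) = ½·ln(2.8462) = 0.5230.
n = ((z_{α/2} + z_β)/C)² + 3.
(1.960 + 0.842) / 0.5230 = 2.802 / 0.5230 = 5.358.
n = 5.358² + 3 = 28.70 + 3 = 31.7.
Round up.

n = 32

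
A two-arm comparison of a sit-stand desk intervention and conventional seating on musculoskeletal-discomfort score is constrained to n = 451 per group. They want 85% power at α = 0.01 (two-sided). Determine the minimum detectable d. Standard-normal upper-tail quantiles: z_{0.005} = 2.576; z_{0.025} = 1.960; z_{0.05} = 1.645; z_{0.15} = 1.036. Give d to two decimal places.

d_min ≈ 0.24

For two independent groups of n = 451 each: d_min = (z_{α/2} + z_β)·√(2/n).
z-sum = 2.576 + 1.036 = 3.612.
d_min = 3.612 × √(2/451) = 3.612 × 0.0666 = 0.241.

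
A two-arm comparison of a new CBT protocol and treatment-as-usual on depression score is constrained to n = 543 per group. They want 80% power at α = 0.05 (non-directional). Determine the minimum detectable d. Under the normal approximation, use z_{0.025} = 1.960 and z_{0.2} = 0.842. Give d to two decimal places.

For two independent groups of n = 543 each: d_min = (z_{α/2} + z_β)·√(2/n).
z-sum = 1.960 + 0.842 = 2.802.
d_min = 2.802 × √(2/543) = 2.802 × 0.0607 = 0.170.

d_min ≈ 0.17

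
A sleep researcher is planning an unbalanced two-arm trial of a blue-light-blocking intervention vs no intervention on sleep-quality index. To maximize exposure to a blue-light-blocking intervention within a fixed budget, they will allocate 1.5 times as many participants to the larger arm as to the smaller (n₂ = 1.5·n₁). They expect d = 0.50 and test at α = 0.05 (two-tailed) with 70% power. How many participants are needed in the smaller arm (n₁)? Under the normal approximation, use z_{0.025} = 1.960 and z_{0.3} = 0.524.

With allocation ratio k = n₂/n₁ = 1.5, Var(x̄₁−x̄₂) = σ²(1/n₁ + 1/(k·n₁)) = σ²·(k+1)/(k·n₁).
So n₁ = (1 + 1/k)·((z_{α/2} + z_β)/d)² = 1.667 × (2.484/0.50)².
n₁ = 1.667 × 24.68 = 41.1.
Round up: n₁ = 42, giving n₂ = 1.5 × 42 = 63.

n₁ = 42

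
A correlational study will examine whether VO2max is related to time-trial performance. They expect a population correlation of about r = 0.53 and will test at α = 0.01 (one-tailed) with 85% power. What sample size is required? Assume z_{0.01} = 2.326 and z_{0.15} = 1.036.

n = 36

Fisher's z: C = ½·ln((1+r)/(1−r)) = ½·ln(3.2553) = 0.5901.
n = ((z_{α} + z_β)/C)² + 3.
(2.326 + 1.036) / 0.5901 = 3.362 / 0.5901 = 5.697.
n = 5.697² + 3 = 32.46 + 3 = 35.5.
Round up.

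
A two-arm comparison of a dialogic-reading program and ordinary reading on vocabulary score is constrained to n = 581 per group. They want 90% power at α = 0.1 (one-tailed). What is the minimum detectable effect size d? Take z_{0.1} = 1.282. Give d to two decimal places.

d_min ≈ 0.15

For two independent groups of n = 581 each: d_min = (z_{α} + z_β)·√(2/n).
z-sum = 1.282 + 1.282 = 2.564.
d_min = 2.564 × √(2/581) = 2.564 × 0.0587 = 0.150.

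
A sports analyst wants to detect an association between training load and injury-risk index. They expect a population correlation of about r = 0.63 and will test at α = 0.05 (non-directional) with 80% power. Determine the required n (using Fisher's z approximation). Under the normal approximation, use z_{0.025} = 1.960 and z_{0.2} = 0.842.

Fisher's z: C = ½·ln((1+r)/(1−r)) = ½·ln(4.4054) = 0.7414.
n = ((z_{α/2} + z_β)/C)² + 3.
(1.960 + 0.842) / 0.7414 = 2.802 / 0.7414 = 3.779.
n = 3.779² + 3 = 14.28 + 3 = 17.3.
Round up.

n = 18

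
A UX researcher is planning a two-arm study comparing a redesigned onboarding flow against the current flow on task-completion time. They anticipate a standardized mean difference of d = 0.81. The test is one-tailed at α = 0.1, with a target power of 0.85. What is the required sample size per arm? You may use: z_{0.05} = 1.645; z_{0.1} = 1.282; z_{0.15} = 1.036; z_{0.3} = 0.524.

n = 17 per group

For two independent groups with equal n: n = 2·((z_{α} + z_β) / d)².
z_{α} + z_β = 1.282 + 1.036 = 2.318.
n = 2 × (2.318 / 0.81)² = 2 × 2.862² = 2 × 8.19 = 16.4.
Round up to the next whole participant.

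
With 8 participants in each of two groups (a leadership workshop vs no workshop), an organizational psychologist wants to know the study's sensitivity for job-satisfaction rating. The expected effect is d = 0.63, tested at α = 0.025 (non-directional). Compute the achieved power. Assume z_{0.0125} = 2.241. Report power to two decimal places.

power ≈ 0.16

For two equal groups, power = Φ(d·√(n/2) − z_{α/2}).
d·√(n/2) = 0.63 × √(8/2) = 0.63 × 2.000 = 1.260.
z_β = 1.260 − 2.241 = -0.981.
Power = Φ(-0.981) = 0.163.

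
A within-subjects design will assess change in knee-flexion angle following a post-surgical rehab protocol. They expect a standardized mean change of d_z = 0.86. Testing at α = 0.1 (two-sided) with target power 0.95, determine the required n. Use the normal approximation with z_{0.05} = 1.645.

For a paired (one-sample on differences) test: n = ((z_{α/2} + z_β) / d)².
z_{α/2} + z_β = 1.645 + 1.645 = 3.290.
n = (3.290 / 0.86)² = 3.826² = 14.64.
Round up.

n = 15 pairs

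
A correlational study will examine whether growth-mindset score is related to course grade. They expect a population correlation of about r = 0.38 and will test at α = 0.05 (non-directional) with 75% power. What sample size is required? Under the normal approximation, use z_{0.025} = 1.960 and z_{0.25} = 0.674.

n = 47

Fisher's z: C = ½·ln((1+r)/(1−r)) = ½·ln(2.2258) = 0.4001.
n = ((z_{α/2} + z_β)/C)² + 3.
(1.960 + 0.674) / 0.4001 = 2.634 / 0.4001 = 6.583.
n = 6.583² + 3 = 43.34 + 3 = 46.3.
Round up.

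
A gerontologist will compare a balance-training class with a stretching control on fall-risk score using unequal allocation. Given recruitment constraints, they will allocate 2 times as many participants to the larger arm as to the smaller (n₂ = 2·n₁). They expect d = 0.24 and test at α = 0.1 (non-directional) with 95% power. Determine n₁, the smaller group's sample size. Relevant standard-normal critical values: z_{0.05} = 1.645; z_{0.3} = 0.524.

n₁ = 282

With allocation ratio k = n₂/n₁ = 2, Var(x̄₁−x̄₂) = σ²(1/n₁ + 1/(k·n₁)) = σ²·(k+1)/(k·n₁).
So n₁ = (1 + 1/k)·((z_{α/2} + z_β)/d)² = 1.500 × (3.290/0.24)².
n₁ = 1.500 × 187.92 = 281.9.
Round up: n₁ = 282, giving n₂ = 2 × 282 = 564.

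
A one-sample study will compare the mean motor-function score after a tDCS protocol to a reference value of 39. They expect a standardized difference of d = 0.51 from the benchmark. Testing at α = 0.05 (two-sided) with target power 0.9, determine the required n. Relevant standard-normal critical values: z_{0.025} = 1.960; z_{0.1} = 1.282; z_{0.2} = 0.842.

For a one-sample test: n = ((z_{α/2} + z_β) / d)².
z_{α/2} + z_β = 1.960 + 1.282 = 3.242.
n = (3.242 / 0.51)² = 6.357² = 40.41.
Round up.

n = 41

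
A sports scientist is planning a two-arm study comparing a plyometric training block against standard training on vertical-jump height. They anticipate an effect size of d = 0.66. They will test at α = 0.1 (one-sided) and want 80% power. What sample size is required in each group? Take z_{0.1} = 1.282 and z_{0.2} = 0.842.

n = 21 per group

For two independent groups with equal n: n = 2·((z_{α} + z_β) / d)².
z_{α} + z_β = 1.282 + 0.842 = 2.124.
n = 2 × (2.124 / 0.66)² = 2 × 3.218² = 2 × 10.36 = 20.7.
Round up to the next whole participant.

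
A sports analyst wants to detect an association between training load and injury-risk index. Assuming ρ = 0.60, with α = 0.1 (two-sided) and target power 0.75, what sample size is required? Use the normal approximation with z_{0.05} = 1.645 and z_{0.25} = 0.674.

Fisher's z: C = ½·ln((1+r)/(1−r)) = ½·ln(4.0000) = 0.6931.
n = ((z_{α/2} + z_β)/C)² + 3.
(1.645 + 0.674) / 0.6931 = 2.319 / 0.6931 = 3.346.
n = 3.346² + 3 = 11.19 + 3 = 14.2.
Round up.

n = 15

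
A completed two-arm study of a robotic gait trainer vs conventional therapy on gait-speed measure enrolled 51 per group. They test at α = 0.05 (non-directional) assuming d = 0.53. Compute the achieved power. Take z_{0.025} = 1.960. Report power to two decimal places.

power ≈ 0.76

For two equal groups, power = Φ(d·√(n/2) − z_{α/2}).
d·√(n/2) = 0.53 × √(51/2) = 0.53 × 5.050 = 2.676.
z_β = 2.676 − 1.960 = 0.716.
Power = Φ(0.716) = 0.763.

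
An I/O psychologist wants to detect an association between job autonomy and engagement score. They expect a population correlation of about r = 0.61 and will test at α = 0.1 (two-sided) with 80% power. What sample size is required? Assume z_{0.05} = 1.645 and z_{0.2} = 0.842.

n = 16

Fisher's z: C = ½·ln((1+r)/(1−r)) = ½·ln(4.1282) = 0.7089.
n = ((z_{α/2} + z_β)/C)² + 3.
(1.645 + 0.842) / 0.7089 = 2.487 / 0.7089 = 3.508.
n = 3.508² + 3 = 12.31 + 3 = 15.3.
Round up.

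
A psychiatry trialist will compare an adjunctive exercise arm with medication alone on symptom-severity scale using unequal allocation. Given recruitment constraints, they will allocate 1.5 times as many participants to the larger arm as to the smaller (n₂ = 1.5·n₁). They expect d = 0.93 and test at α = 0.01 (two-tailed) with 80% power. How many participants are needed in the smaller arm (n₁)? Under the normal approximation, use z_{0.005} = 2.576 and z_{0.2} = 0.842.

With allocation ratio k = n₂/n₁ = 1.5, Var(x̄₁−x̄₂) = σ²(1/n₁ + 1/(k·n₁)) = σ²·(k+1)/(k·n₁).
So n₁ = (1 + 1/k)·((z_{α/2} + z_β)/d)² = 1.667 × (3.418/0.93)².
n₁ = 1.667 × 13.51 = 22.5.
Round up: n₁ = 23, giving n₂ = ⌈1.5 × 23⌉ = ⌈34.5⌉ = 35.

n₁ = 23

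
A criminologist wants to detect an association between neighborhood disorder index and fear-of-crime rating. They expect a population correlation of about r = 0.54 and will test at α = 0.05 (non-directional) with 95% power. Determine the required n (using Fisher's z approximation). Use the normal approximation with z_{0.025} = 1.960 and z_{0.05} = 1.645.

Fisher's z: C = ½·ln((1+r)/(1−r)) = ½·ln(3.3478) = 0.6042.
n = ((z_{α/2} + z_β)/C)² + 3.
(1.960 + 1.645) / 0.6042 = 3.605 / 0.6042 = 5.967.
n = 5.967² + 3 = 35.60 + 3 = 38.6.
Round up.

n = 39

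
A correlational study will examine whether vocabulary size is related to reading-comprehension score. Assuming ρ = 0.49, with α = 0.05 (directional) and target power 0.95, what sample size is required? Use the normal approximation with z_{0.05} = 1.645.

Fisher's z: C = ½·ln((1+r)/(1−r)) = ½·ln(2.9216) = 0.5361.
n = ((z_{α} + z_β)/C)² + 3.
(1.645 + 1.645) / 0.5361 = 3.290 / 0.5361 = 6.137.
n = 6.137² + 3 = 37.66 + 3 = 40.7.
Round up.

n = 41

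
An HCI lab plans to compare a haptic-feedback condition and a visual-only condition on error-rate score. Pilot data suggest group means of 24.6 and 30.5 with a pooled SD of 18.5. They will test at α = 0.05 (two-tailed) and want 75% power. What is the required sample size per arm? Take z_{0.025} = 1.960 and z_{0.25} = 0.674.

n = 137 per group

Cohen's d = |M₁ − M₂| / SD_pooled = |24.6 − 30.5| / 18.5 = 5.9 / 18.5 = 0.319.
For two independent groups with equal n: n = 2·((z_{α/2} + z_β) / d)².
z_{α/2} + z_β = 1.960 + 0.674 = 2.634.
n = 2 × (2.634 / 0.319)² = 2 × 8.257² = 2 × 68.18 = 136.4.
Round up to the next whole participant.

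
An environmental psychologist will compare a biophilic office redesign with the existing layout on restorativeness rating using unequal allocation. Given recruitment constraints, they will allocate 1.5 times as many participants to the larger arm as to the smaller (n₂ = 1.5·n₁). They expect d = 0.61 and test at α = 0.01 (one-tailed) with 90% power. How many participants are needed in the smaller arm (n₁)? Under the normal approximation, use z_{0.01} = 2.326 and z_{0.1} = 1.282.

n₁ = 59

With allocation ratio k = n₂/n₁ = 1.5, Var(x̄₁−x̄₂) = σ²(1/n₁ + 1/(k·n₁)) = σ²·(k+1)/(k·n₁).
So n₁ = (1 + 1/k)·((z_{α} + z_β)/d)² = 1.667 × (3.608/0.61)².
n₁ = 1.667 × 34.98 = 58.3.
Round up: n₁ = 59, giving n₂ = ⌈1.5 × 59⌉ = ⌈88.5⌉ = 89.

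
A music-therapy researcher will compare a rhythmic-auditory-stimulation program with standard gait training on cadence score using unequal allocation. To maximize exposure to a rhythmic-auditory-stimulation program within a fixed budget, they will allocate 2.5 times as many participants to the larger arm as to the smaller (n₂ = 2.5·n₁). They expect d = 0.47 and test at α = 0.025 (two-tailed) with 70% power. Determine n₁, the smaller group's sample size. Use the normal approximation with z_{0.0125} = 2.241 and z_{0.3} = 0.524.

With allocation ratio k = n₂/n₁ = 2.5, Var(x̄₁−x̄₂) = σ²(1/n₁ + 1/(k·n₁)) = σ²·(k+1)/(k·n₁).
So n₁ = (1 + 1/k)·((z_{α/2} + z_β)/d)² = 1.400 × (2.765/0.47)².
n₁ = 1.400 × 34.61 = 48.5.
Round up: n₁ = 49, giving n₂ = ⌈2.5 × 49⌉ = ⌈122.5⌉ = 123.

n₁ = 49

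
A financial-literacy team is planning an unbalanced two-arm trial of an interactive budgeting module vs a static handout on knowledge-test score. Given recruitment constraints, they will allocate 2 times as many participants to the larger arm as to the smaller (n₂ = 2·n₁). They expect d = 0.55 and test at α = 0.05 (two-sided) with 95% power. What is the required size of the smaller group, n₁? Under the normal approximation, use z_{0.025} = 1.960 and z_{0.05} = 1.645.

n₁ = 65

With allocation ratio k = n₂/n₁ = 2, Var(x̄₁−x̄₂) = σ²(1/n₁ + 1/(k·n₁)) = σ²·(k+1)/(k·n₁).
So n₁ = (1 + 1/k)·((z_{α/2} + z_β)/d)² = 1.500 × (3.605/0.55)².
n₁ = 1.500 × 42.96 = 64.4.
Round up: n₁ = 65, giving n₂ = 2 × 65 = 130.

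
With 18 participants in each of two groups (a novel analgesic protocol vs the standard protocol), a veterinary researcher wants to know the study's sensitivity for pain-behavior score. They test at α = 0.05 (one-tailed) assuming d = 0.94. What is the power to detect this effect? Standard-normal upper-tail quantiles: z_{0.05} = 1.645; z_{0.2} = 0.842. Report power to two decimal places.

power ≈ 0.88

For two equal groups, power = Φ(d·√(n/2) − z_{α}).
d·√(n/2) = 0.94 × √(18/2) = 0.94 × 3.000 = 2.820.
z_β = 2.820 − 1.645 = 1.175.
Power = Φ(1.175) = 0.880.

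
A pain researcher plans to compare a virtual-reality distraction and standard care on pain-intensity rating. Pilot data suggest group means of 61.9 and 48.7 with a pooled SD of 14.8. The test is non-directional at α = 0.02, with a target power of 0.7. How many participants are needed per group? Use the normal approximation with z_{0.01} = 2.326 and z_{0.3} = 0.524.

n = 21 per group

Cohen's d = |M₁ − M₂| / SD_pooled = |61.9 − 48.7| / 14.8 = 13.2 / 14.8 = 0.892.
For two independent groups with equal n: n = 2·((z_{α/2} + z_β) / d)².
z_{α/2} + z_β = 2.326 + 0.524 = 2.850.
n = 2 × (2.850 / 0.892)² = 2 × 3.195² = 2 × 10.21 = 20.4.
Round up to the next whole participant.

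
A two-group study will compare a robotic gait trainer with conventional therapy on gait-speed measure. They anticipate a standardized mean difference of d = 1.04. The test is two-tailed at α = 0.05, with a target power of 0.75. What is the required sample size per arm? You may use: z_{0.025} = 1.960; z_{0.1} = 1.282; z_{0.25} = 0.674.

For two independent groups with equal n: n = 2·((z_{α/2} + z_β) / d)².
z_{α/2} + z_β = 1.960 + 0.674 = 2.634.
n = 2 × (2.634 / 1.04)² = 2 × 2.533² = 2 × 6.41 = 12.8.
Round up to the next whole participant.

n = 13 per group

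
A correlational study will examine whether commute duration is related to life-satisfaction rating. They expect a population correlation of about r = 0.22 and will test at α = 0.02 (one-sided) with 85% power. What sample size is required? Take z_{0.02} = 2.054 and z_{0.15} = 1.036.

Fisher's z: C = ½·ln((1+r)/(1−r)) = ½·ln(1.5641) = 0.2237.
n = ((z_{α} + z_β)/C)² + 3.
(2.054 + 1.036) / 0.2237 = 3.090 / 0.2237 = 13.813.
n = 13.813² + 3 = 190.80 + 3 = 193.8.
Round up.

n = 194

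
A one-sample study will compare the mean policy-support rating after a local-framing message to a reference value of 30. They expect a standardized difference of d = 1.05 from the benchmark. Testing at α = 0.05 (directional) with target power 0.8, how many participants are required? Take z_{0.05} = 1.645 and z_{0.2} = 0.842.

n = 6

For a one-sample test: n = ((z_{α} + z_β) / d)².
z_{α} + z_β = 1.645 + 0.842 = 2.487.
n = (2.487 / 1.05)² = 2.369² = 5.61.
Round up.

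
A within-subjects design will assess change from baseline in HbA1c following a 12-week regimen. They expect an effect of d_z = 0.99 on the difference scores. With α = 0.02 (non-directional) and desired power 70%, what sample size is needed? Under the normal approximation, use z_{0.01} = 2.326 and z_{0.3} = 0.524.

n = 9 pairs

For a paired (one-sample on differences) test: n = ((z_{α/2} + z_β) / d)².
z_{α/2} + z_β = 2.326 + 0.524 = 2.850.
n = (2.850 / 0.99)² = 2.879² = 8.29.
Round up.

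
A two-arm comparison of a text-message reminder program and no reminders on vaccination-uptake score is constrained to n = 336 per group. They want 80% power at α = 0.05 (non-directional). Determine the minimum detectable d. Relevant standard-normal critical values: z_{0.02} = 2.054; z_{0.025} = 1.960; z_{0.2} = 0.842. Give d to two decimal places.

d_min ≈ 0.22

For two independent groups of n = 336 each: d_min = (z_{α/2} + z_β)·√(2/n).
z-sum = 1.960 + 0.842 = 2.802.
d_min = 2.802 × √(2/336) = 2.802 × 0.0772 = 0.216.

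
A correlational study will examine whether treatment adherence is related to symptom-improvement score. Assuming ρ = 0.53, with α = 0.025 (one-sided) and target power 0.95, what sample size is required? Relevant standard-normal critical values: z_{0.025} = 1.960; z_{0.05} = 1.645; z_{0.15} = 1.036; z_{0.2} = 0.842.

n = 41

Fisher's z: C = ½·ln((1+r)/(1−r)) = ½·ln(3.2553) = 0.5901.
n = ((z_{α} + z_β)/C)² + 3.
(1.960 + 1.645) / 0.5901 = 3.605 / 0.5901 = 6.109.
n = 6.109² + 3 = 37.32 + 3 = 40.3.
Round up.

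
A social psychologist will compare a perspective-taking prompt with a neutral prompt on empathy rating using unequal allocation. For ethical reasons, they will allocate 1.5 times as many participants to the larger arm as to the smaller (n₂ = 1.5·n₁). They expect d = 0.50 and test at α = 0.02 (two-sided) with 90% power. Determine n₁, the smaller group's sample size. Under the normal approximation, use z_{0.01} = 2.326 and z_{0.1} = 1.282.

n₁ = 87

With allocation ratio k = n₂/n₁ = 1.5, Var(x̄₁−x̄₂) = σ²(1/n₁ + 1/(k·n₁)) = σ²·(k+1)/(k·n₁).
So n₁ = (1 + 1/k)·((z_{α/2} + z_β)/d)² = 1.667 × (3.608/0.50)².
n₁ = 1.667 × 52.07 = 86.8.
Round up: n₁ = 87, giving n₂ = ⌈1.5 × 87⌉ = ⌈130.5⌉ = 131.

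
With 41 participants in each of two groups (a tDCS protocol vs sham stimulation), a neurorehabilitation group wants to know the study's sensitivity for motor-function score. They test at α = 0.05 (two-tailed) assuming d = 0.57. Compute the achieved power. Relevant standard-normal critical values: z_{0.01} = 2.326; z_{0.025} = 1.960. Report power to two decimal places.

power ≈ 0.73

For two equal groups, power = Φ(d·√(n/2) − z_{α/2}).
d·√(n/2) = 0.57 × √(41/2) = 0.57 × 4.528 = 2.581.
z_β = 2.581 − 1.960 = 0.621.
Power = Φ(0.621) = 0.733.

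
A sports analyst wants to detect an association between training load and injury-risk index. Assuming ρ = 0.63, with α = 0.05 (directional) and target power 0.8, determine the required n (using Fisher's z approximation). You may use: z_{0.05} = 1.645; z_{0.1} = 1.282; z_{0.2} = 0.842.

n = 15

Fisher's z: C = ½·ln((1+r)/(1−r)) = ½·ln(4.4054) = 0.7414.
n = ((z_{α} + z_β)/C)² + 3.
(1.645 + 0.842) / 0.7414 = 2.487 / 0.7414 = 3.354.
n = 3.354² + 3 = 11.25 + 3 = 14.3.
Round up.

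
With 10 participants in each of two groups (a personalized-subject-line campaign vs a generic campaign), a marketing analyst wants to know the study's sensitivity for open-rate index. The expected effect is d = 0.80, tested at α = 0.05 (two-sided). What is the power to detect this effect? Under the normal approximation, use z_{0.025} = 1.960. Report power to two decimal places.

power ≈ 0.43

For two equal groups, power = Φ(d·√(n/2) − z_{α/2}).
d·√(n/2) = 0.80 × √(10/2) = 0.80 × 2.236 = 1.789.
z_β = 1.789 − 1.960 = -0.171.
Power = Φ(-0.171) = 0.432.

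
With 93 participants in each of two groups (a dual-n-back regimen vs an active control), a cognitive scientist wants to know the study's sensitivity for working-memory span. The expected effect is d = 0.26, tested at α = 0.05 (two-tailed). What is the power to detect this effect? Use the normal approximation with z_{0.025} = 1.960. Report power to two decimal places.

power ≈ 0.43

For two equal groups, power = Φ(d·√(n/2) − z_{α/2}).
d·√(n/2) = 0.26 × √(93/2) = 0.26 × 6.819 = 1.773.
z_β = 1.773 − 1.960 = -0.187.
Power = Φ(-0.187) = 0.426.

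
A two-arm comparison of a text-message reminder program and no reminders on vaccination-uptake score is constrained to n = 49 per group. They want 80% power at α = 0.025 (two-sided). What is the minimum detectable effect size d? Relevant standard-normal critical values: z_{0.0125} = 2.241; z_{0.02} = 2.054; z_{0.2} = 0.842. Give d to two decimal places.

d_min ≈ 0.62

For two independent groups of n = 49 each: d_min = (z_{α/2} + z_β)·√(2/n).
z-sum = 2.241 + 0.842 = 3.083.
d_min = 3.083 × √(2/49) = 3.083 × 0.2020 = 0.623.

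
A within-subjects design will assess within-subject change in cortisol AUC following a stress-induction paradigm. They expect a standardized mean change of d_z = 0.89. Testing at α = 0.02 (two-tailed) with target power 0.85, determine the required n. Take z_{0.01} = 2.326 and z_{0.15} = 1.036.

n = 15 pairs

For a paired (one-sample on differences) test: n = ((z_{α/2} + z_β) / d)².
z_{α/2} + z_β = 2.326 + 1.036 = 3.362.
n = (3.362 / 0.89)² = 3.778² = 14.27.
Round up.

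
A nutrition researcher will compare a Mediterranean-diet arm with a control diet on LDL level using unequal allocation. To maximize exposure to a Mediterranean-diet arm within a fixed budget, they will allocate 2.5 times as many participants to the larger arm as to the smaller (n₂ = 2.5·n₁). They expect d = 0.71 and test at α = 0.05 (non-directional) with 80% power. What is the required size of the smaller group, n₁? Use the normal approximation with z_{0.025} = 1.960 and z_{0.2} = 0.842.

With allocation ratio k = n₂/n₁ = 2.5, Var(x̄₁−x̄₂) = σ²(1/n₁ + 1/(k·n₁)) = σ²·(k+1)/(k·n₁).
So n₁ = (1 + 1/k)·((z_{α/2} + z_β)/d)² = 1.400 × (2.802/0.71)².
n₁ = 1.400 × 15.57 = 21.8.
Round up: n₁ = 22, giving n₂ = 2.5 × 22 = 55.

n₁ = 22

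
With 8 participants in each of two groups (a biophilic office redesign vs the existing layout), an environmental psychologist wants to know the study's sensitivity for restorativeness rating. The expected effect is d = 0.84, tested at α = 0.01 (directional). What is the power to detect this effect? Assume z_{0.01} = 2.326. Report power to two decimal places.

For two equal groups, power = Φ(d·√(n/2) − z_{α}).
d·√(n/2) = 0.84 × √(8/2) = 0.84 × 2.000 = 1.680.
z_β = 1.680 − 2.326 = -0.646.
Power = Φ(-0.646) = 0.259.

power ≈ 0.26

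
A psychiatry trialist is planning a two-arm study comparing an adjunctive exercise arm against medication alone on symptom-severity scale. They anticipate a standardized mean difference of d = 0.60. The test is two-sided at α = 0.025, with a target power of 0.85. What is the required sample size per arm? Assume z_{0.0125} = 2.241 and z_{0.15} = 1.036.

n = 60 per group

For two independent groups with equal n: n = 2·((z_{α/2} + z_β) / d)².
z_{α/2} + z_β = 2.241 + 1.036 = 3.277.
n = 2 × (3.277 / 0.60)² = 2 × 5.462² = 2 × 29.83 = 59.7.
Round up to the next whole participant.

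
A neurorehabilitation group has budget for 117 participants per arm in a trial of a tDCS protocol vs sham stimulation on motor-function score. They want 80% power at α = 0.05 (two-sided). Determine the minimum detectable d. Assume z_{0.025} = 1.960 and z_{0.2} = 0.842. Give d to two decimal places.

For two independent groups of n = 117 each: d_min = (z_{α/2} + z_β)·√(2/n).
z-sum = 1.960 + 0.842 = 2.802.
d_min = 2.802 × √(2/117) = 2.802 × 0.1307 = 0.366.

d_min ≈ 0.37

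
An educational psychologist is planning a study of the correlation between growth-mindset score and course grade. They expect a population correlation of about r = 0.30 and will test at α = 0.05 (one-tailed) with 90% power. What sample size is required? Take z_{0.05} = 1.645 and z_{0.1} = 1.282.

n = 93

Fisher's z: C = ½·ln((1+r)/(1−r)) = ½·ln(1.8571) = 0.3095.
n = ((z_{α} + z_β)/C)² + 3.
(1.645 + 1.282) / 0.3095 = 2.927 / 0.3095 = 9.457.
n = 9.457² + 3 = 89.44 + 3 = 92.4.
Round up.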